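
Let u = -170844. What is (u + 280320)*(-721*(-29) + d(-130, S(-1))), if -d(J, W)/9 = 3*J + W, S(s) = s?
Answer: 2674279728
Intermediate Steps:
d(J, W) = -27*J - 9*W (d(J, W) = -9*(3*J + W) = -9*(W + 3*J) = -27*J - 9*W)
(u + 280320)*(-721*(-29) + d(-130, S(-1))) = (-170844 + 280320)*(-721*(-29) + (-27*(-130) - 9*(-1))) = 109476*(20909 + (3510 + 9)) = 109476*(20909 + 3519) = 109476*24428 = 2674279728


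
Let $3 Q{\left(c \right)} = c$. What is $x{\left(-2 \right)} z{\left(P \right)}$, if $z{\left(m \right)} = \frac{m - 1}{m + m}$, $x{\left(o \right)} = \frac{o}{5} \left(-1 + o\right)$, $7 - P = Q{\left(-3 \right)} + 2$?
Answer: $\frac{1}{2} \approx 0.5$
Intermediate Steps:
$Q{\left(c \right)} = \frac{c}{3}$
$P = 6$ ($P = 7 - \left(\frac{1}{3} \left(-3\right) + 2\right) = 7 - \left(-1 + 2\right) = 7 - 1 = 6$)
$x{\left(o \right)} = \frac{o \left(-1 + o\right)}{5}$ ($x{\left(o \right)} = o \frac{1}{5} \left(-1 + o\right) = \frac{o}{5} \left(-1 + o\right) = \frac{o \left(-1 + o\right)}{5}$)
$z{\left(m \right)} = \frac{-1 + m}{2 m}$
$x{\left(-2 \right)} z{\left(P \right)} = \frac{1}{5} \left(-2\right) \left(-1 - 2\right) \frac{-1 + 6}{2 \cdot 6} = \frac{1}{5} \left(-2\right) \left(-3\right) \frac{1}{2} \cdot \frac{1}{6} \cdot 5 = \frac{6}{5} \cdot \frac{5}{12} = \frac{1}{2}$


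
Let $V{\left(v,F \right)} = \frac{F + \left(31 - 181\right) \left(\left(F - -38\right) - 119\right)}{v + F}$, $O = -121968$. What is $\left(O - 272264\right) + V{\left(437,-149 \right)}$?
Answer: $- \frac{113504465}{288} \approx -3.9411 \cdot 10^{5}$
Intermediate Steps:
$V{\left(v,F \right)} = \frac{12150 - 149 F}{F + v}$ ($V{\left(v,F \right)} = \frac{F - 150 \left(\left(F + 38\right) - 119\right)}{F + v} = \frac{F - 150 \left(\left(38 + F\right) - 119\right)}{F + v} = \frac{F - 150 \left(-81 + F\right)}{F + v} = \frac{F - \left(-12150 + 150 F\right)}{F + v} = \frac{12150 - 149 F}{F + v}$)
$\left(O - 272264\right) + V{\left(437,-149 \right)} = \left(-121968 - 272264\right) + \frac{12150 - -22201}{-149 + 437} = -394232 + \frac{12150 + 22201}{288} = -394232 + \frac{1}{288} \cdot 34351 = -394232 + \frac{34351}{288} = - \frac{113504465}{288}$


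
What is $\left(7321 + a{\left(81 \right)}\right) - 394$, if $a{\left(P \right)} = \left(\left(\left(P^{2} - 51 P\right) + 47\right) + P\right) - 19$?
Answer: $9466$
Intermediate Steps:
$a{\left(P \right)} = 28 + P^{2} - 50 P$ ($a{\left(P \right)} = \left(\left(47 + P^{2} - 51 P\right) + P\right) - 19 = \left(47 + P^{2} - 50 P\right) - 19 = 28 + P^{2} - 50 P$)
$\left(7321 + a{\left(81 \right)}\right) - 394 = \left(7321 + \left(28 + 81^{2} - 4050\right)\right) - 394 = \left(7321 + \left(28 + 6561 - 4050\right)\right) - 394 = \left(7321 + 2539\right) - 394 = 9860 - 394 = 9466$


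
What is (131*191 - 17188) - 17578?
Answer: -9745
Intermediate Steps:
(131*191 - 17188) - 17578 = (25021 - 17188) - 17578 = 7833 - 17578 = -9745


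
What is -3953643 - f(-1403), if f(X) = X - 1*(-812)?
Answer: -3953052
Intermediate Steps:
f(X) = 812 + X (f(X) = X + 812 = 812 + X)
-3953643 - f(-1403) = -3953643 - (812 - 1403) = -3953643 - 1*(-591) = -3953643 + 591 = -3953052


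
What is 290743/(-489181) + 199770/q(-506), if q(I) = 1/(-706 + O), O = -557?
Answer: -123425018702053/489181 ≈ -2.5231e+8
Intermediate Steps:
q(I) = -1/1263 (q(I) = 1/(-706 - 557) = 1/(-1263) = -1/1263)
290743/(-489181) + 199770/q(-506) = 290743/(-489181) + 199770/(-1/1263) = 290743*(-1/489181) + 199770*(-1263) = -290743/489181 - 252309510 = -123425018702053/489181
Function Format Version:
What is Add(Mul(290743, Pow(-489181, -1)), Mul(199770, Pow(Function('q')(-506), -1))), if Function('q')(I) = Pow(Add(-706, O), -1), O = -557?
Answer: Rational(-123425018702053, 489181) ≈ -2.5231e+8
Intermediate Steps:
Function('q')(I) = Rational(-1, 1263) (Function('q')(I) = Pow(Add(-706, -557), -1) = Pow(-1263, -1) = Rational(-1, 1263))
Add(Mul(290743, Pow(-489181, -1)), Mul(199770, Pow(Function('q')(-506), -1))) = Add(Mul(290743, Pow(-489181, -1)), Mul(199770, Pow(Rational(-1, 1263), -1))) = Add(Mul(290743, Rational(-1, 489181)), Mul(199770, -1263)) = Add(Rational(-290743, 489181), -252309510) = Rational(-123425018702053, 489181)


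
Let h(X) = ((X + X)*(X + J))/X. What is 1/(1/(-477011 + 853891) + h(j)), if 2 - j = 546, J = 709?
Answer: 376880/124370401 ≈ 0.0030303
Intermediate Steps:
j = -544 (j = 2 - 1*546 = 2 - 546 = -544)
h(X) = 1418 + 2*X (h(X) = ((X + X)*(X + 709))/X = ((2*X)*(709 + X))/X = (2*X*(709 + X))/X = 1418 + 2*X)
1/(1/(-477011 + 853891) + h(j)) = 1/(1/(-477011 + 853891) + (1418 + 2*(-544))) = 1/(1/376880 + (1418 - 1088)) = 1/(1/376880 + 330) = 1/(124370401/376880) = 376880/124370401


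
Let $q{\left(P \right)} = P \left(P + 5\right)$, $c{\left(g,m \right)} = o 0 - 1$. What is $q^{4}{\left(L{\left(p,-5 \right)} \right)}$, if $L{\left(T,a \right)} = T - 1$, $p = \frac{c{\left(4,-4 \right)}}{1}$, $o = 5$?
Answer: $1296$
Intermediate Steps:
$c{\left(g,m \right)} = -1$ ($c{\left(g,m \right)} = 5 \cdot 0 - 1 = 0 - 1 = -1$)
$p = -1$ ($p = - 1^{-1} = \left(-1\right) 1 = -1$)
$L{\left(T,a \right)} = -1 + T$
$q{\left(P \right)} = P \left(5 + P\right)$
$q^{4}{\left(L{\left(p,-5 \right)} \right)} = \left(\left(-1 - 1\right) \left(5 - 2\right)\right)^{4} = \left(- 2 \left(5 - 2\right)\right)^{4} = \left(\left(-2\right) 3\right)^{4} = \left(-6\right)^{4} = 1296$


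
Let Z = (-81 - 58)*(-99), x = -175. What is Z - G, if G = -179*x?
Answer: -17564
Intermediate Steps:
G = 31325 (G = -179*(-175) = 31325)
Z = 13761 (Z = -139*(-99) = 13761)
Z - G = 13761 - 1*31325 = 13761 - 31325 = -17564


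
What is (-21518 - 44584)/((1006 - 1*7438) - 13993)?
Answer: 66102/20425 ≈ 3.2363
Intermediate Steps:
(-21518 - 44584)/((1006 - 1*7438) - 13993) = -66102/((1006 - 7438) - 13993) = -66102/(-6432 - 13993) = -66102/(-20425) = -66102*(-1/20425) = 66102/20425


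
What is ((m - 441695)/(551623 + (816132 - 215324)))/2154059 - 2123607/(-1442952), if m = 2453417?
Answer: 731869248135649/497291454503736 ≈ 1.4717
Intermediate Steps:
((m - 441695)/(551623 + (816132 - 215324)))/2154059 - 2123607/(-1442952) = ((2453417 - 441695)/(551623 + (816132 - 215324)))/2154059 - 2123607/(-1442952) = (2011722/(551623 + 600808))*(1/2154059) - 2123607*(-1/1442952) = (2011722/1152431)*(1/2154059) + 707869/480984 = 2011722/2482404367429 + 707869/480984 = 731869248135649/497291454503736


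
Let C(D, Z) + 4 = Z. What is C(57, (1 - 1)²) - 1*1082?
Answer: -1086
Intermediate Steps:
C(D, Z) = -4 + Z
C(57, (1 - 1)²) - 1*1082 = (-4 + (1 - 1)²) - 1*1082 = (-4 + 0²) - 1082 = (-4 + 0) - 1082 = -4 - 1082 = -1086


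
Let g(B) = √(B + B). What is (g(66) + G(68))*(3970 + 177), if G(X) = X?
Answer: 281996 + 8294*√33 ≈ 3.2964e+5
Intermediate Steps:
g(B) = √2*√B (g(B) = √(2*B) = √2*√B)
(g(66) + G(68))*(3970 + 177) = (√2*√66 + 68)*(3970 + 177) = (2*√33 + 68)*4147 = (68 + 2*√33)*4147 = 281996 + 8294*√33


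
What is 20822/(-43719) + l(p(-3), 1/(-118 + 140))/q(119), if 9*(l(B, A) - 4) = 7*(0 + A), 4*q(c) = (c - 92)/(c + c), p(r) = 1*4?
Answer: 5523909250/38953629 ≈ 141.81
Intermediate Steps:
p(r) = 4
q(c) = (-92 + c)/(8*c) (q(c) = ((c - 92)/(c + c))/4 = ((-92 + c)/((2*c)))/4 = ((-92 + c)*(1/(2*c)))/4 = ((-92 + c)/(2*c))/4 = (-92 + c)/(8*c))
l(B, A) = 4 + 7*A/9 (l(B, A) = 4 + (7*(0 + A))/9 = 4 + (7*A)/9 = 4 + 7*A/9)
20822/(-43719) + l(p(-3), 1/(-118 + 140))/q(119) = 20822/(-43719) + (4 + 7/(9*(-118 + 140)))/(((⅛)*(-92 + 119)/119)) = 20822*(-1/43719) + (4 + (7/9)/22)/(((⅛)*(1/119)*27)) = -20822/43719 + (4 + (7/9)*(1/22))/(27/952) = -20822/43719 + (4 + 7/198)*(952/27) = -20822/43719 + (799/198)*(952/27) = -20822/43719 + 380324/2673 = 5523909250/38953629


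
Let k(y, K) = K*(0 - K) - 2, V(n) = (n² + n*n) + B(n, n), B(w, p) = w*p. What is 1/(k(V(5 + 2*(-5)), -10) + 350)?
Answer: 1/248 ≈ 0.0040323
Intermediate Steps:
B(w, p) = p*w
V(n) = 3*n² (V(n) = (n² + n*n) + n*n = (n² + n²) + n² = 2*n² + n² = 3*n²)
k(y, K) = -2 - K² (k(y, K) = K*(-K) - 2 = -K² - 2 = -2 - K²)
1/(k(V(5 + 2*(-5)), -10) + 350) = 1/((-2 - 1*(-10)²) + 350) = 1/((-2 - 1*100) + 350) = 1/((-2 - 100) + 350) = 1/(-102 + 350) = 1/248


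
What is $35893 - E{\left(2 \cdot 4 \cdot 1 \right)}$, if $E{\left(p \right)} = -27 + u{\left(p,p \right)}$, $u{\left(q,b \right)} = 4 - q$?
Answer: $35924$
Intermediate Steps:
$E{\left(p \right)} = -23 - p$ ($E{\left(p \right)} = -27 - \left(-4 + p\right) = -23 - p$)
$35893 - E{\left(2 \cdot 4 \cdot 1 \right)} = 35893 - \left(-23 - 2 \cdot 4 \cdot 1\right) = 35893 - \left(-23 - 8 \cdot 1\right) = 35893 - \left(-23 - 8\right) = 35893 - -31 = 35893 + 31 = 35924$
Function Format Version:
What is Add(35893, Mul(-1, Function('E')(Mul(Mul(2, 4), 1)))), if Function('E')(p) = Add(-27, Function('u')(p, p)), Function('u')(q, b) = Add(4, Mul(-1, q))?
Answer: 35924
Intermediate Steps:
Function('E')(p) = Add(-23, Mul(-1, p)) (Function('E')(p) = Add(-27, Add(4, Mul(-1, p))) = Add(-23, Mul(-1, p)))
Add(35893, Mul(-1, Function('E')(Mul(Mul(2, 4), 1)))) = Add(35893, Mul(-1, Add(-23, Mul(-1, Mul(Mul(2, 4), 1))))) = Add(35893, Mul(-1, Add(-23, Mul(-1, Mul(8, 1))))) = Add(35893, Mul(-1, Add(-23, Mul(-1, 8)))) = Add(35893, Mul(-1, Add(-23, -8))) = Add(35893, Mul(-1, -31)) = Add(35893, 31) = 35924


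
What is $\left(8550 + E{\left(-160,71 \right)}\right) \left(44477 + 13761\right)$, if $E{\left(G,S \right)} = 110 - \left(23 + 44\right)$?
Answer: $500439134$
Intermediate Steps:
$E{\left(G,S \right)} = 43$ ($E{\left(G,S \right)} = 110 - 67 = 43$)
$\left(8550 + E{\left(-160,71 \right)}\right) \left(44477 + 13761\right) = \left(8550 + 43\right) \left(44477 + 13761\right) = 8593 \cdot 58238 = 500439134$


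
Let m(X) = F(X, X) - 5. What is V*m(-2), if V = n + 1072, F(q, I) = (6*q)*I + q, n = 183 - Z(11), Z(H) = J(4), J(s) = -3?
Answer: 21386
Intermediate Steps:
Z(H) = -3
n = 186 (n = 183 - 1*(-3) = 183 + 3 = 186)
F(q, I) = q + 6*I*q (F(q, I) = 6*I*q + q = q + 6*I*q)
m(X) = -5 + X*(1 + 6*X) (m(X) = X*(1 + 6*X) - 5 = -5 + X*(1 + 6*X))
V = 1258 (V = 186 + 1072 = 1258)
V*m(-2) = 1258*(-5 - 2*(1 + 6*(-2))) = 1258*(-5 - 2*(1 - 12)) = 1258*(-5 - 2*(-11)) = 1258*(-5 + 22) = 1258*17 = 21386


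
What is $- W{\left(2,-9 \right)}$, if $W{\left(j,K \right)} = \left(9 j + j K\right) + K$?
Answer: $9$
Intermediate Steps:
$W{\left(j,K \right)} = K + 9 j + K j$ ($W{\left(j,K \right)} = \left(9 j + K j\right) + K = K + 9 j + K j$)
$- W{\left(2,-9 \right)} = - (-9 + 9 \cdot 2 - 18) = - (-9 + 18 - 18) = \left(-1\right) \left(-9\right) = 9$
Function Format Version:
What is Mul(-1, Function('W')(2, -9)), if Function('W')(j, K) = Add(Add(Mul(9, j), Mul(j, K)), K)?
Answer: 9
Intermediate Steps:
Function('W')(j, K) = Add(K, Mul(9, j), Mul(K, j)) (Function('W')(j, K) = Add(Add(Mul(9, j), Mul(K, j)), K) = Add(K, Mul(9, j), Mul(K, j)))
Mul(-1, Function('W')(2, -9)) = Mul(-1, Add(-9, Mul(9, 2), Mul(-9, 2))) = Mul(-1, Add(-9, 18, -18)) = Mul(-1, -9) = 9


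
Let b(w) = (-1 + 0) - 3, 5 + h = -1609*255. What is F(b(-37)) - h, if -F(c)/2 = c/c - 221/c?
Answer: 820375/2 ≈ 4.1019e+5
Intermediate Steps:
h = -410300 (h = -5 - 1609*255 = -5 - 410295 = -410300)
b(w) = -4 (b(w) = -1 - 3 = -4)
F(c) = -2 + 442/c (F(c) = -2*(c/c - 221/c) = -2*(1 - 221/c) = -2 + 442/c)
F(b(-37)) - h = (-2 + 442/(-4)) - 1*(-410300) = (-2 + 442*(-¼)) + 410300 = (-2 - 221/2) + 410300 = -225/2 + 410300 = 820375/2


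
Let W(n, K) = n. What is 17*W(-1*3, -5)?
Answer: -51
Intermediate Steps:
17*W(-1*3, -5) = 17*(-1*3) = 17*(-3) = -51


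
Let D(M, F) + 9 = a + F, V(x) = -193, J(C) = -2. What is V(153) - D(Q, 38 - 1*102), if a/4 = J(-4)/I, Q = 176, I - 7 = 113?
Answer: -1799/15 ≈ -119.93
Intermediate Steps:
I = 120 (I = 7 + 113 = 120)
a = -1/15 (a = 4*(-2/120) = 4*(-2*1/120) = 4*(-1/60) = -1/15 ≈ -0.066667)
D(M, F) = -136/15 + F (D(M, F) = -9 + (-1/15 + F) = -136/15 + F)
V(153) - D(Q, 38 - 1*102) = -193 - (-136/15 + (38 - 1*102)) = -193 - (-136/15 + (38 - 102)) = -193 - (-136/15 - 64) = -193 - 1*(-1096/15) = -193 + 1096/15 = -1799/15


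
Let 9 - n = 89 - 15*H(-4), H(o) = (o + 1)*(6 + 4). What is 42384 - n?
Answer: 42914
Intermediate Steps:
H(o) = 10 + 10*o (H(o) = (1 + o)*10 = 10 + 10*o)
n = -530 (n = 9 - (89 - 15*(10 + 10*(-4))) = 9 - (89 - 15*(10 - 40)) = 9 - (89 - 15*(-30)) = 9 - (89 + 450) = 9 - 1*539 = 9 - 539 = -530)
42384 - n = 42384 - 1*(-530) = 42384 + 530 = 42914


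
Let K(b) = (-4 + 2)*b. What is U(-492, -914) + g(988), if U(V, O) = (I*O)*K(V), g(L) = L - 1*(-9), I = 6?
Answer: -5395259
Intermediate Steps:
K(b) = -2*b
g(L) = 9 + L (g(L) = L + 9 = 9 + L)
U(V, O) = -12*O*V (U(V, O) = (6*O)*(-2*V) = -12*O*V)
U(-492, -914) + g(988) = -12*(-914)*(-492) + (9 + 988) = -5396256 + 997 = -5395259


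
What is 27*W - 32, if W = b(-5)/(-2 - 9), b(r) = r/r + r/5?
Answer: -32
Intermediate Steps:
b(r) = 1 + r/5 (b(r) = 1 + r*(1/5) = 1 + r/5)
W = 0 (W = (1 + (1/5)*(-5))/(-2 - 9) = (1 - 1)/(-11) = 0*(-1/11) = 0)
27*W - 32 = 27*0 - 32 = 0 - 32 = -32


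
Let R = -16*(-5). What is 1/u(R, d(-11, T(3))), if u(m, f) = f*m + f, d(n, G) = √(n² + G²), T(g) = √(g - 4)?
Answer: √30/4860 ≈ 0.0011270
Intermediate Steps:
T(g) = √(-4 + g)
R = 80
d(n, G) = √(G² + n²)
u(m, f) = f + f*m
1/u(R, d(-11, T(3))) = 1/(√((√(-4 + 3))² + (-11)²)*(1 + 80)) = 1/(√((√(-1))² + 121)*81) = 1/(√(I² + 121)*81) = 1/(√(-1 + 121)*81) = 1/(√120*81) = 1/((2*√30)*81) = 1/(162*√30) = √30/4860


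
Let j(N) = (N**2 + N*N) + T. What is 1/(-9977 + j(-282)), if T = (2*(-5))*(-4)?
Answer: 1/149111 ≈ 6.7064e-6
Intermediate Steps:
T = 40 (T = -10*(-4) = 40)
j(N) = 40 + 2*N**2 (j(N) = (N**2 + N*N) + 40 = (N**2 + N**2) + 40 = 2*N**2 + 40 = 40 + 2*N**2)
1/(-9977 + j(-282)) = 1/(-9977 + (40 + 2*(-282)**2)) = 1/(-9977 + (40 + 2*79524)) = 1/(-9977 + (40 + 159048)) = 1/(-9977 + 159088) = 1/149111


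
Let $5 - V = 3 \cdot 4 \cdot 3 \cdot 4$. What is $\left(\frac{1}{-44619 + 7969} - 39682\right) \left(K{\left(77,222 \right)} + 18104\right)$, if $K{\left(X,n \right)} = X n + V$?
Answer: $- \frac{50987891907759}{36650} \approx -1.3912 \cdot 10^{9}$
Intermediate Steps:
$V = -139$ ($V = 5 - 3 \cdot 4 \cdot 3 \cdot 4 = 5 - 3 \cdot 12 \cdot 4 = 5 - 36 \cdot 4 = 5 - 144 = -139$)
$K{\left(X,n \right)} = -139 + X n$ ($K{\left(X,n \right)} = X n - 139 = -139 + X n$)
$\left(\frac{1}{-44619 + 7969} - 39682\right) \left(K{\left(77,222 \right)} + 18104\right) = \left(\frac{1}{-44619 + 7969} - 39682\right) \left(\left(-139 + 77 \cdot 222\right) + 18104\right) = \left(\frac{1}{-36650} - 39682\right) \left(\left(-139 + 17094\right) + 18104\right) = \left(- \frac{1}{36650} - 39682\right) \left(16955 + 18104\right) = \left(- \frac{1454345301}{36650}\right) 35059 = - \frac{50987891907759}{36650}$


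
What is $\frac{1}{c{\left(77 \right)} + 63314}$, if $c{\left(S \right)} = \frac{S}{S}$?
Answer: $\frac{1}{63315} \approx 1.5794 \cdot 10^{-5}$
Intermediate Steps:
$c{\left(S \right)} = 1$
$\frac{1}{c{\left(77 \right)} + 63314} = \frac{1}{1 + 63314} = \frac{1}{63315}$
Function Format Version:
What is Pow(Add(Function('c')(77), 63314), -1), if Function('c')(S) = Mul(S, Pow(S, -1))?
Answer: Rational(1, 63315) ≈ 1.5794e-5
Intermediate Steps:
Function('c')(S) = 1
Pow(Add(Function('c')(77), 63314), -1) = Pow(Add(1, 63314), -1) = Pow(63315, -1) = Rational(1, 63315)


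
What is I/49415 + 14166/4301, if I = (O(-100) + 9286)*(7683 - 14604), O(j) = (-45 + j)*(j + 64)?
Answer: -431103294936/212533915 ≈ -2028.4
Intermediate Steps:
O(j) = (-45 + j)*(64 + j)
I = -100396026 (I = ((-2880 + (-100)**2 + 19*(-100)) + 9286)*(7683 - 14604) = ((-2880 + 10000 - 1900) + 9286)*(-6921) = (5220 + 9286)*(-6921) = 14506*(-6921) = -100396026)
I/49415 + 14166/4301 = -100396026/49415 + 14166/4301 = -431103294936/212533915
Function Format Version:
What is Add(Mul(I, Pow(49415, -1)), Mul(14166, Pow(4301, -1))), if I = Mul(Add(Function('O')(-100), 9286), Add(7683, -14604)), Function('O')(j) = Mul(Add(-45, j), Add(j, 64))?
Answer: Rational(-431103294936, 212533915) ≈ -2028.4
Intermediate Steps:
Function('O')(j) = Mul(Add(-45, j), Add(64, j))
I = -100396026 (I = Mul(Add(Add(-2880, Pow(-100, 2), Mul(19, -100)), 9286), Add(7683, -14604)) = Mul(Add(Add(-2880, 10000, -1900), 9286), -6921) = Mul(Add(5220, 9286), -6921) = Mul(14506, -6921) = -100396026)
Add(Mul(I, Pow(49415, -1)), Mul(14166, Pow(4301, -1))) = Add(Mul(-100396026, Pow(49415, -1)), Mul(14166, Pow(4301, -1))) = Add(Mul(-100396026, Rational(1, 49415)), Mul(14166, Rational(1, 4301))) = Add(Rational(-100396026, 49415), Rational(14166, 4301)) = Rational(-431103294936, 212533915)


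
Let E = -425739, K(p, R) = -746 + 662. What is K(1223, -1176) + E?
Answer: -425823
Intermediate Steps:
K(p, R) = -84
K(1223, -1176) + E = -84 - 425739 = -425823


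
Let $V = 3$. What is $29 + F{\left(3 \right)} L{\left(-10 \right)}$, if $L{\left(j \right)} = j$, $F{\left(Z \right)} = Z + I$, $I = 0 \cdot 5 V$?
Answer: $-1$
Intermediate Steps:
$I = 0$ ($I = 0 \cdot 5 \cdot 3 = 0 \cdot 3 = 0$)
$F{\left(Z \right)} = Z$ ($F{\left(Z \right)} = Z + 0 = Z$)
$29 + F{\left(3 \right)} L{\left(-10 \right)} = 29 + 3 \left(-10\right) = 29 - 30 = -1$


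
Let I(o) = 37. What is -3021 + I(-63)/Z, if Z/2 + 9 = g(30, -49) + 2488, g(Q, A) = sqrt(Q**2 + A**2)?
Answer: -37110718157/12284280 - 37*sqrt(3301)/12284280 ≈ -3021.0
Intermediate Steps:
g(Q, A) = sqrt(A**2 + Q**2)
Z = 4958 + 2*sqrt(3301) (Z = -18 + 2*(sqrt((-49)**2 + 30**2) + 2488) = -18 + 2*(sqrt(2401 + 900) + 2488) = -18 + 2*(sqrt(3301) + 2488) = -18 + 2*(2488 + sqrt(3301)) = -18 + (4976 + 2*sqrt(3301)) = 4958 + 2*sqrt(3301) ≈ 5072.9)
-3021 + I(-63)/Z = -3021 + 37/(4958 + 2*sqrt(3301))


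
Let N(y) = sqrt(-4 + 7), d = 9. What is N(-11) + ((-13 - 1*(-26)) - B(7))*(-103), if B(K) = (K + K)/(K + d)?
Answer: -9991/8 + sqrt(3) ≈ -1247.1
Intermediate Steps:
B(K) = 2*K/(9 + K) (B(K) = (K + K)/(K + 9) = (2*K)/(9 + K) = 2*K/(9 + K))
N(y) = sqrt(3)
N(-11) + ((-13 - 1*(-26)) - B(7))*(-103) = sqrt(3) + ((-13 - 1*(-26)) - 2*7/(9 + 7))*(-103) = sqrt(3) + ((-13 + 26) - 2*7/16)*(-103) = sqrt(3) + (13 - 2*7/16)*(-103) = sqrt(3) + (13 - 1*7/8)*(-103) = sqrt(3) + (13 - 7/8)*(-103) = sqrt(3) + (97/8)*(-103) = sqrt(3) - 9991/8 = -9991/8 + sqrt(3)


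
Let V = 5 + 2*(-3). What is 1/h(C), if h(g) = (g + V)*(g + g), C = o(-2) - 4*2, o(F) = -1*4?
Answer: 1/312 ≈ 0.0032051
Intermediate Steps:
o(F) = -4
C = -12 (C = -4 - 4*2 = -4 - 8 = -12)
V = -1 (V = 5 - 6 = -1)
h(g) = 2*g*(-1 + g) (h(g) = (g - 1)*(g + g) = (-1 + g)*(2*g) = 2*g*(-1 + g))
1/h(C) = 1/(2*(-12)*(-1 - 12)) = 1/(2*(-12)*(-13)) = 1/312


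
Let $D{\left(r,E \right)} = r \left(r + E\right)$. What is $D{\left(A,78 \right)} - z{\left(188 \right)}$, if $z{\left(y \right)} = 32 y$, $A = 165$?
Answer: $34079$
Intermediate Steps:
$D{\left(r,E \right)} = r \left(E + r\right)$
$D{\left(A,78 \right)} - z{\left(188 \right)} = 165 \left(78 + 165\right) - 32 \cdot 188 = 165 \cdot 243 - 6016 = 40095 - 6016 = 34079$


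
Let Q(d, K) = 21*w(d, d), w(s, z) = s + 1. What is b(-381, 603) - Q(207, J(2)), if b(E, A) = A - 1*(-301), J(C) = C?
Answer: -3464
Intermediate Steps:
b(E, A) = 301 + A (b(E, A) = A + 301 = 301 + A)
w(s, z) = 1 + s
Q(d, K) = 21 + 21*d (Q(d, K) = 21*(1 + d) = 21 + 21*d)
b(-381, 603) - Q(207, J(2)) = (301 + 603) - (21 + 21*207) = 904 - (21 + 4347) = 904 - 1*4368 = 904 - 4368 = -3464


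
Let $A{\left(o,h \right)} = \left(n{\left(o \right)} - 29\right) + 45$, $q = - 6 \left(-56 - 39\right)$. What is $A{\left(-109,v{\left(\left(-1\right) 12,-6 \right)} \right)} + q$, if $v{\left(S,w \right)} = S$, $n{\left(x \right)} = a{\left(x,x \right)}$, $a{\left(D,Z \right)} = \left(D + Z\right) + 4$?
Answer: $372$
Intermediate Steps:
$a{\left(D,Z \right)} = 4 + D + Z$
$n{\left(x \right)} = 4 + 2 x$ ($n{\left(x \right)} = 4 + x + x = 4 + 2 x$)
$q = 570$ ($q = \left(-6\right) \left(-95\right) = 570$)
$A{\left(o,h \right)} = 20 + 2 o$ ($A{\left(o,h \right)} = \left(\left(4 + 2 o\right) - 29\right) + 45 = \left(-25 + 2 o\right) + 45 = 20 + 2 o$)
$A{\left(-109,v{\left(\left(-1\right) 12,-6 \right)} \right)} + q = \left(20 + 2 \left(-109\right)\right) + 570 = \left(20 - 218\right) + 570 = -198 + 570 = 372$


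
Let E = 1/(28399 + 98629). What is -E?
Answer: -1/127028 ≈ -7.8723e-6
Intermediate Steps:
E = 1/127028 ≈ 7.8723e-6
-E = -1*1/127028 = -1/127028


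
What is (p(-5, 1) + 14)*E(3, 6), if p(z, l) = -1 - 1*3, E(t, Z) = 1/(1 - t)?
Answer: -5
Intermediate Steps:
p(z, l) = -4 (p(z, l) = -1 - 3 = -4)
(p(-5, 1) + 14)*E(3, 6) = (-4 + 14)*(-1/(-1 + 3)) = 10*(-1/2) = -5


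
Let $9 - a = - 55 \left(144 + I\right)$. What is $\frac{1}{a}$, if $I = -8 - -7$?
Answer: $\frac{1}{7874} \approx 0.000127$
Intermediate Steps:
$I = -1$ ($I = -8 + 7 = -1$)
$a = 7874$ ($a = 9 - - 55 \left(144 - 1\right) = 9 - \left(-55\right) 143 = 9 - -7865 = 9 + 7865 = 7874$)
$\frac{1}{a} = \frac{1}{7874}$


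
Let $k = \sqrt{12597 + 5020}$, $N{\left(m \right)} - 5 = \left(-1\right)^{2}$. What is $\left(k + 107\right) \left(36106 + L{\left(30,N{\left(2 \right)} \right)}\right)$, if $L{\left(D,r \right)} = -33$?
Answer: $3859811 + 36073 \sqrt{17617} \approx 8.6477 \cdot 10^{6}$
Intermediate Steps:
$N{\left(m \right)} = 6$ ($N{\left(m \right)} = 5 + \left(-1\right)^{2} = 5 + 1 = 6$)
$k = \sqrt{17617} \approx 132.73$
$\left(k + 107\right) \left(36106 + L{\left(30,N{\left(2 \right)} \right)}\right) = \left(\sqrt{17617} + 107\right) \left(36106 - 33\right) = \left(107 + \sqrt{17617}\right) 36073 = 3859811 + 36073 \sqrt{17617}$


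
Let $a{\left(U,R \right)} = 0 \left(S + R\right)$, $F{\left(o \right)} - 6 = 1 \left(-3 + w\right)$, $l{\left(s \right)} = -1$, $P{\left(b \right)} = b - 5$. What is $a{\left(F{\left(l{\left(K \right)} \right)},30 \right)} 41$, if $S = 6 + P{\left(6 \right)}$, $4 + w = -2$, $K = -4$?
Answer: $0$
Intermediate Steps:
$P{\left(b \right)} = -5 + b$ ($P{\left(b \right)} = b - 5 = -5 + b$)
$w = -6$ ($w = -4 - 2 = -6$)
$S = 7$ ($S = 6 + \left(-5 + 6\right) = 6 + 1 = 7$)
$F{\left(o \right)} = -3$ ($F{\left(o \right)} = 6 + 1 \left(-3 - 6\right) = 6 + 1 \left(-9\right) = 6 - 9 = -3$)
$a{\left(U,R \right)} = 0$ ($a{\left(U,R \right)} = 0 \left(7 + R\right) = 0$)
$a{\left(F{\left(l{\left(K \right)} \right)},30 \right)} 41 = 0 \cdot 41 = 0$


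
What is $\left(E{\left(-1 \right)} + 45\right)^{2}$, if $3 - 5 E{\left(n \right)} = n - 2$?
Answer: $\frac{53361}{25} \approx 2134.4$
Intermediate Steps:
$E{\left(n \right)} = 1 - \frac{n}{5}$ ($E{\left(n \right)} = \frac{3}{5} - \frac{n - 2}{5} = \frac{3}{5} - \frac{-2 + n}{5} = \frac{3}{5} - \left(- \frac{2}{5} + \frac{n}{5}\right) = 1 - \frac{n}{5}$)
$\left(E{\left(-1 \right)} + 45\right)^{2} = \left(\left(1 - - \frac{1}{5}\right) + 45\right)^{2} = \left(\left(1 + \frac{1}{5}\right) + 45\right)^{2} = \left(\frac{6}{5} + 45\right)^{2} = \left(\frac{231}{5}\right)^{2} = \frac{53361}{25}$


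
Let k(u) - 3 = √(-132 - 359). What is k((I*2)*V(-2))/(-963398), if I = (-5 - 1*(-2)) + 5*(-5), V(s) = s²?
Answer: -3/963398 - I*√491/963398 ≈ -3.114e-6 - 2.3e-5*I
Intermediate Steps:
I = -28 (I = (-5 + 2) - 25 = -3 - 25 = -28)
k(u) = 3 + I*√491 (k(u) = 3 + √(-132 - 359) = 3 + √(-491) = 3 + I*√491)
k((I*2)*V(-2))/(-963398) = (3 + I*√491)/(-963398) = (3 + I*√491)*(-1/963398) = -3/963398 - I*√491/963398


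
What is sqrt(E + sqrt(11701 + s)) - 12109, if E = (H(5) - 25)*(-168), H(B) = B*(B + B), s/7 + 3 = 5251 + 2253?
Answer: -12109 + 2*I*sqrt(1050 - sqrt(4013)) ≈ -12109.0 + 62.822*I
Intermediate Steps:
s = 52507 (s = -21 + 7*(5251 + 2253) = -21 + 7*7504 = -21 + 52528 = 52507)
H(B) = 2*B**2 (H(B) = B*(2*B) = 2*B**2)
E = -4200 (E = (2*5**2 - 25)*(-168) = (2*25 - 25)*(-168) = (50 - 25)*(-168) = 25*(-168) = -4200)
sqrt(E + sqrt(11701 + s)) - 12109 = sqrt(-4200 + sqrt(11701 + 52507)) - 12109 = sqrt(-4200 + sqrt(64208)) - 12109 = sqrt(-4200 + 4*sqrt(4013)) - 12109 = -12109 + sqrt(-4200 + 4*sqrt(4013))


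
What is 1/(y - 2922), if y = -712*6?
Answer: -1/7194 ≈ -0.00013900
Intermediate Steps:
y = -4272
1/(y - 2922) = 1/(-4272 - 2922) = 1/(-7194) = -1/7194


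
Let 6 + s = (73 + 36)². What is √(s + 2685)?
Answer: 4*√910 ≈ 120.66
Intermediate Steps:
s = 11875 (s = -6 + (73 + 36)² = -6 + 109² = -6 + 11881 = 11875)
√(s + 2685) = √(11875 + 2685) = √14560 = 4*√910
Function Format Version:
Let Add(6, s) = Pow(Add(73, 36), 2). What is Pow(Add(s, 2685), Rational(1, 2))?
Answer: Mul(4, Pow(910, Rational(1, 2))) ≈ 120.66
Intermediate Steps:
s = 11875 (s = Add(-6, Pow(Add(73, 36), 2)) = Add(-6, Pow(109, 2)) = Add(-6, 11881) = 11875)
Pow(Add(s, 2685), Rational(1, 2)) = Pow(Add(11875, 2685), Rational(1, 2)) = Pow(14560, Rational(1, 2)) = Mul(4, Pow(910, Rational(1, 2)))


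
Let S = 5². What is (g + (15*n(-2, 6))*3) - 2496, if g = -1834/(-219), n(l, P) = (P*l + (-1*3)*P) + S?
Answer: -594065/219 ≈ -2712.6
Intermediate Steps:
S = 25
n(l, P) = 25 - 3*P + P*l (n(l, P) = (P*l + (-1*3)*P) + 25 = (P*l - 3*P) + 25 = (-3*P + P*l) + 25 = 25 - 3*P + P*l)
g = 1834/219 (g = -1834*(-1/219) = 1834/219 ≈ 8.3744)
(g + (15*n(-2, 6))*3) - 2496 = (1834/219 + (15*(25 - 3*6 + 6*(-2)))*3) - 2496 = (1834/219 + (15*(25 - 18 - 12))*3) - 2496 = (1834/219 + (15*(-5))*3) - 2496 = (1834/219 - 75*3) - 2496 = (1834/219 - 225) - 2496 = -47441/219 - 2496 = -594065/219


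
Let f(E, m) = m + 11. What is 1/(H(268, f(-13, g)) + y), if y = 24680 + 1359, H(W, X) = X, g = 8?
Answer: 1/26058 ≈ 3.8376e-5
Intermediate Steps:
f(E, m) = 11 + m
y = 26039
1/(H(268, f(-13, g)) + y) = 1/((11 + 8) + 26039) = 1/(19 + 26039) = 1/26058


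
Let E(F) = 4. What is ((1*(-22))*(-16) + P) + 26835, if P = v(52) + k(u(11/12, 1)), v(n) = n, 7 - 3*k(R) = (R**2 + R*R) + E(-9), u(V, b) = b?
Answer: 81718/3 ≈ 27239.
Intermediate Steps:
k(R) = 1 - 2*R**2/3 (k(R) = 7/3 - ((R**2 + R*R) + 4)/3 = 7/3 - ((R**2 + R**2) + 4)/3 = 7/3 - (2*R**2 + 4)/3 = 7/3 - (4 + 2*R**2)/3 = 7/3 + (-4/3 - 2*R**2/3) = 1 - 2*R**2/3)
P = 157/3 (P = 52 + (1 - 2/3*1**2) = 52 + (1 - 2/3*1) = 52 + (1 - 2/3) = 52 + 1/3 = 157/3 ≈ 52.333)
((1*(-22))*(-16) + P) + 26835 = ((1*(-22))*(-16) + 157/3) + 26835 = (-22*(-16) + 157/3) + 26835 = (352 + 157/3) + 26835 = 1213/3 + 26835 = 81718/3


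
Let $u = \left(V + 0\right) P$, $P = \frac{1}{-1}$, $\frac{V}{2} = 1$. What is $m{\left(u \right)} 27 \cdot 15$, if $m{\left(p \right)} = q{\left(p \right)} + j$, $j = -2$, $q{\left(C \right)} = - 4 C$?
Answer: $2430$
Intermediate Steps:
$V = 2$ ($V = 2 \cdot 1 = 2$)
$P = -1$
$u = -2$ ($u = \left(2 + 0\right) \left(-1\right) = 2 \left(-1\right) = -2$)
$m{\left(p \right)} = -2 - 4 p$ ($m{\left(p \right)} = - 4 p - 2 = -2 - 4 p$)
$m{\left(u \right)} 27 \cdot 15 = \left(-2 - -8\right) 27 \cdot 15 = \left(-2 + 8\right) 27 \cdot 15 = 6 \cdot 27 \cdot 15 = 162 \cdot 15 = 2430$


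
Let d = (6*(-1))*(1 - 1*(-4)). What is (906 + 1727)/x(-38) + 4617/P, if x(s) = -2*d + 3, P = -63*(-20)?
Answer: 57277/1260 ≈ 45.458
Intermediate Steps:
d = -30 (d = -6*(1 + 4) = -6*5 = -30)
P = 1260
x(s) = 63 (x(s) = -2*(-30) + 3 = 60 + 3 = 63)
(906 + 1727)/x(-38) + 4617/P = (906 + 1727)/63 + 4617/1260 = 2633*(1/63) + 4617*(1/1260) = 2633/63 + 513/140 = 57277/1260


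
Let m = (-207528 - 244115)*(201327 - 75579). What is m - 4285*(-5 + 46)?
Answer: -56793379649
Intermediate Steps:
m = -56793203964 (m = -451643*125748 = -56793203964)
m - 4285*(-5 + 46) = -56793203964 - 4285*(-5 + 46) = -56793203964 - 4285*41 = -56793203964 - 1*175685 = -56793203964 - 175685 = -56793379649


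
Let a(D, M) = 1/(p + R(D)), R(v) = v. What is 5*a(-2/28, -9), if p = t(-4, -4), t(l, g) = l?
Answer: -70/57 ≈ -1.2281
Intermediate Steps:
p = -4
a(D, M) = 1/(-4 + D)
5*a(-2/28, -9) = 5/(-4 - 2/28) = 5/(-4 - 2*1/28) = 5/(-4 - 1/14) = 5/(-57/14) = 5*(-14/57) = -70/57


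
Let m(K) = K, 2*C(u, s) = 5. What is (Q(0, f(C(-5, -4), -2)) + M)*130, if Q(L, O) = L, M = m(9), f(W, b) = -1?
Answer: 1170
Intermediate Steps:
C(u, s) = 5/2 (C(u, s) = (½)*5 = 5/2)
M = 9
(Q(0, f(C(-5, -4), -2)) + M)*130 = (0 + 9)*130 = 9*130 = 1170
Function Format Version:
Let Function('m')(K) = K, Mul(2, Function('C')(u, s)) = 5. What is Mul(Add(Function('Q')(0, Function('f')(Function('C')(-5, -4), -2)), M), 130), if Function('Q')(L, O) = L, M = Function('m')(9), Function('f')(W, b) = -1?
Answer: 1170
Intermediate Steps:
Function('C')(u, s) = Rational(5, 2) (Function('C')(u, s) = Mul(Rational(1, 2), 5) = Rational(5, 2))
M = 9
Mul(Add(Function('Q')(0, Function('f')(Function('C')(-5, -4), -2)), M), 130) = Mul(Add(0, 9), 130) = Mul(9, 130) = 1170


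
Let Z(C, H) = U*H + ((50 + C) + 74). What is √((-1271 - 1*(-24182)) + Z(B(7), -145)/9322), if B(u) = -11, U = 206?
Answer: √1990681265370/9322 ≈ 151.35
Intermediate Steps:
Z(C, H) = 124 + C + 206*H (Z(C, H) = 206*H + ((50 + C) + 74) = 206*H + (124 + C) = 124 + C + 206*H)
√((-1271 - 1*(-24182)) + Z(B(7), -145)/9322) = √((-1271 - 1*(-24182)) + (124 - 11 + 206*(-145))/9322) = √((-1271 + 24182) + (124 - 11 - 29870)*(1/9322)) = √(22911 - 29757*1/9322) = √(22911 - 29757/9322) = √(213546585/9322) = √1990681265370/9322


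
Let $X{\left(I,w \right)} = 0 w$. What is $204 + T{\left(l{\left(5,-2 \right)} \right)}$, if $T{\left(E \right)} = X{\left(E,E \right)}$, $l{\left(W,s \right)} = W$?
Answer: $204$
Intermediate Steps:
$X{\left(I,w \right)} = 0$
$T{\left(E \right)} = 0$
$204 + T{\left(l{\left(5,-2 \right)} \right)} = 204 + 0 = 204$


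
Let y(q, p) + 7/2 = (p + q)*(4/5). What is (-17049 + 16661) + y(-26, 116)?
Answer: -639/2 ≈ -319.50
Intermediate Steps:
y(q, p) = -7/2 + 4*p/5 + 4*q/5 (y(q, p) = -7/2 + (p + q)*(4/5) = -7/2 + (p + q)*(4*(⅕)) = -7/2 + (p + q)*(⅘) = -7/2 + (4*p/5 + 4*q/5) = -7/2 + 4*p/5 + 4*q/5)
(-17049 + 16661) + y(-26, 116) = (-17049 + 16661) + (-7/2 + (⅘)*116 + (⅘)*(-26)) = -388 + (-7/2 + 464/5 - 104/5) = -388 + 137/2 = -639/2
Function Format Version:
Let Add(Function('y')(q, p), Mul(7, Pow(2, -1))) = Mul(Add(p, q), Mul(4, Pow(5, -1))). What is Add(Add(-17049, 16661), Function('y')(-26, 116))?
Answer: Rational(-639, 2) ≈ -319.50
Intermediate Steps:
Function('y')(q, p) = Add(Rational(-7, 2), Mul(Rational(4, 5), p), Mul(Rational(4, 5), q)) (Function('y')(q, p) = Add(Rational(-7, 2), Mul(Add(p, q), Mul(4, Pow(5, -1)))) = Add(Rational(-7, 2), Mul(Add(p, q), Mul(4, Rational(1, 5)))) = Add(Rational(-7, 2), Mul(Add(p, q), Rational(4, 5))) = Add(Rational(-7, 2), Add(Mul(Rational(4, 5), p), Mul(Rational(4, 5), q))) = Add(Rational(-7, 2), Mul(Rational(4, 5), p), Mul(Rational(4, 5), q)))
Add(Add(-17049, 16661), Function('y')(-26, 116)) = Add(Add(-17049, 16661), Add(Rational(-7, 2), Mul(Rational(4, 5), 116), Mul(Rational(4, 5), -26))) = Add(-388, Add(Rational(-7, 2), Rational(464, 5), Rational(-104, 5))) = Add(-388, Rational(137, 2)) = Rational(-639, 2)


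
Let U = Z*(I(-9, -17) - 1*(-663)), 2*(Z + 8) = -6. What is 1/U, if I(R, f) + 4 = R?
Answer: -1/7150 ≈ -0.00013986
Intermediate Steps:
I(R, f) = -4 + R
Z = -11 (Z = -8 + (1/2)*(-6) = -8 - 3 = -11)
U = -7150 (U = -11*((-4 - 9) - 1*(-663)) = -11*(-13 + 663) = -11*650 = -7150)
1/U = 1/(-7150) = -1/7150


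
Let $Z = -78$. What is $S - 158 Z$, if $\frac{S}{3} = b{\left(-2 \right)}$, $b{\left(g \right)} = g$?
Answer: $12318$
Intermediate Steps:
$S = -6$ ($S = 3 \left(-2\right) = -6$)
$S - 158 Z = -6 - -12324 = -6 + 12324 = 12318$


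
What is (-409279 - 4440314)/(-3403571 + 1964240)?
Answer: 1616531/479777 ≈ 3.3693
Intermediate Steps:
(-409279 - 4440314)/(-3403571 + 1964240) = -4849593/(-1439331) = -4849593*(-1/1439331) = 1616531/479777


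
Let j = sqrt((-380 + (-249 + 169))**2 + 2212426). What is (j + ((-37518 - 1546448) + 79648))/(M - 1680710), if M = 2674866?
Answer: -752159/497078 + sqrt(2424026)/994156 ≈ -1.5116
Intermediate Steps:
j = sqrt(2424026) (j = sqrt((-380 - 80)**2 + 2212426) = sqrt((-460)**2 + 2212426) = sqrt(211600 + 2212426) = sqrt(2424026) ≈ 1556.9)
(j + ((-37518 - 1546448) + 79648))/(M - 1680710) = (sqrt(2424026) + ((-37518 - 1546448) + 79648))/(2674866 - 1680710) = (sqrt(2424026) + (-1583966 + 79648))/994156 = (sqrt(2424026) - 1504318)*(1/994156) = (-1504318 + sqrt(2424026))*(1/994156) = -752159/497078 + sqrt(2424026)/994156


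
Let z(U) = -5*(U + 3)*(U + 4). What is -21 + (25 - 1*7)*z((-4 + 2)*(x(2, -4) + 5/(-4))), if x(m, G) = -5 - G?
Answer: -11517/2 ≈ -5758.5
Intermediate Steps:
z(U) = -5*(3 + U)*(4 + U)
-21 + (25 - 1*7)*z((-4 + 2)*(x(2, -4) + 5/(-4))) = -21 + (25 - 1*7)*(-60 - 35*(-4 + 2)*((-5 - 1*(-4)) + 5/(-4)) - 5*(-4 + 2)²*((-5 - 1*(-4)) + 5/(-4))²) = -21 + (25 - 7)*(-60 - (-70)*((-5 + 4) + 5*(-¼)) - 5*4*((-5 + 4) + 5*(-¼))²) = -21 + 18*(-60 - (-70)*(-1 - 5/4) - 5*4*(-1 - 5/4)²) = -21 + 18*(-60 - (-70)*(-9)/4 - 5*(-2*(-9/4))²) = -21 + 18*(-60 - 35*9/2 - 5*(9/2)²) = -21 + 18*(-60 - 315/2 - 5*81/4) = -21 + 18*(-60 - 315/2 - 405/4) = -21 + 18*(-1275/4) = -21 - 11475/2 = -11517/2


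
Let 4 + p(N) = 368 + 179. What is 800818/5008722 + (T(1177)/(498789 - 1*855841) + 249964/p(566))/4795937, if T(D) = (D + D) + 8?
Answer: 62089475582141770645/388106083939219179942 ≈ 0.15998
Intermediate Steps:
p(N) = 543 (p(N) = -4 + (368 + 179) = -4 + 547 = 543)
T(D) = 8 + 2*D (T(D) = 2*D + 8 = 8 + 2*D)
800818/5008722 + (T(1177)/(498789 - 1*855841) + 249964/p(566))/4795937 = 800818/5008722 + ((8 + 2*1177)/(498789 - 1*855841) + 249964/543)/4795937 = 800818*(1/5008722) + ((8 + 2354)/(498789 - 855841) + 249964*(1/543))*(1/4795937) = 400409/2504361 + (2362/(-357052) + 249964/543)*(1/4795937) = 400409/2504361 + (2362*(-1/357052) + 249964/543)*(1/4795937) = 400409/2504361 + (-1181/178526 + 249964/543)*(1/4795937) = 400409/2504361 + (44624431781/96939618)*(1/4795937) = 400409/2504361 + 44624431781/464916300732066 = 62089475582141770645/388106083939219179942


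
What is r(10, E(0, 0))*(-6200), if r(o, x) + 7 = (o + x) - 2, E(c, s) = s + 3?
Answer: -24800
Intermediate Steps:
E(c, s) = 3 + s
r(o, x) = -9 + o + x (r(o, x) = -7 + ((o + x) - 2) = -7 + (-2 + o + x) = -9 + o + x)
r(10, E(0, 0))*(-6200) = (-9 + 10 + (3 + 0))*(-6200) = (-9 + 10 + 3)*(-6200) = 4*(-6200) = -24800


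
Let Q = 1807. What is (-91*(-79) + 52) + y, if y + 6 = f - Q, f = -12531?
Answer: -7103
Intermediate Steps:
y = -14344 (y = -6 + (-12531 - 1*1807) = -6 + (-12531 - 1807) = -6 - 14338 = -14344)
(-91*(-79) + 52) + y = (-91*(-79) + 52) - 14344 = (7189 + 52) - 14344 = 7241 - 14344 = -7103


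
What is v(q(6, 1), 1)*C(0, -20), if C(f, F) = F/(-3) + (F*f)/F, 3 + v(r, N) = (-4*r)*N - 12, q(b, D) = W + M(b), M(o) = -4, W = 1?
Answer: -20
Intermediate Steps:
q(b, D) = -3 (q(b, D) = 1 - 4 = -3)
v(r, N) = -15 - 4*N*r (v(r, N) = -3 + ((-4*r)*N - 12) = -3 + (-4*N*r - 12) = -3 + (-12 - 4*N*r) = -15 - 4*N*r)
C(f, F) = f - F/3 (C(f, F) = F*(-1/3) + f = -F/3 + f = f - F/3)
v(q(6, 1), 1)*C(0, -20) = (-15 - 4*1*(-3))*(0 - 1/3*(-20)) = (-15 + 12)*(0 + 20/3) = -3*20/3 = -20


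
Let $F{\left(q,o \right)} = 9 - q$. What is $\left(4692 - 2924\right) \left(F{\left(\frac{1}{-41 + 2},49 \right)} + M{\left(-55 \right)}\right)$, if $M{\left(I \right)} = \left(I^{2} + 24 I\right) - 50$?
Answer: $\frac{8825992}{3} \approx 2.942 \cdot 10^{6}$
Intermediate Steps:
$M{\left(I \right)} = -50 + I^{2} + 24 I$
$\left(4692 - 2924\right) \left(F{\left(\frac{1}{-41 + 2},49 \right)} + M{\left(-55 \right)}\right) = \left(4692 - 2924\right) \left(\left(9 - \frac{1}{-41 + 2}\right) + \left(-50 + \left(-55\right)^{2} + 24 \left(-55\right)\right)\right) = 1768 \left(\left(9 - \frac{1}{-39}\right) - -1655\right) = 1768 \left(\left(9 - - \frac{1}{39}\right) + 1655\right) = 1768 \left(\left(9 + \frac{1}{39}\right) + 1655\right) = 1768 \left(\frac{352}{39} + 1655\right) = 1768 \cdot \frac{64897}{39} = \frac{8825992}{3}$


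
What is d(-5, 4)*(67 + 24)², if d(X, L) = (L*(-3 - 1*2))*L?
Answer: -662480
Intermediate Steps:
d(X, L) = -5*L² (d(X, L) = (L*(-3 - 2))*L = (L*(-5))*L = (-5*L)*L = -5*L²)
d(-5, 4)*(67 + 24)² = (-5*4²)*(67 + 24)² = -5*16*91² = -80*8281 = -662480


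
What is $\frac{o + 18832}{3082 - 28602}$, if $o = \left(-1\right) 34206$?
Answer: $\frac{7687}{12760} \approx 0.60243$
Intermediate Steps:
$o = -34206$
$\frac{o + 18832}{3082 - 28602} = \frac{-34206 + 18832}{3082 - 28602} = - \frac{15374}{-25520} = \left(-15374\right) \left(- \frac{1}{25520}\right) = \frac{7687}{12760}$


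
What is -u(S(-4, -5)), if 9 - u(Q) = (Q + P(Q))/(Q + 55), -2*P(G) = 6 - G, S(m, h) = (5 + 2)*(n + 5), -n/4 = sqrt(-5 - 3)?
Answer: -115485/14372 - 1197*I*sqrt(2)/3593 ≈ -8.0354 - 0.47114*I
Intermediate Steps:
n = -8*I*sqrt(2) (n = -4*sqrt(-5 - 3) = -8*I*sqrt(2) ≈ -11.314*I)
S(m, h) = 35 - 56*I*sqrt(2) (S(m, h) = (5 + 2)*(-8*I*sqrt(2) + 5) = 7*(5 - 8*I*sqrt(2)) = 35 - 56*I*sqrt(2))
P(G) = -3 + G/2 (P(G) = -(6 - G)/2 = -3 + G/2)
u(Q) = 9 - (-3 + 3*Q/2)/(55 + Q) (u(Q) = 9 - (Q + (-3 + Q/2))/(Q + 55) = 9 - (-3 + 3*Q/2)/(55 + Q))
-u(S(-4, -5)) = -3*(332 + 5*(35 - 56*I*sqrt(2)))/(2*(55 + (35 - 56*I*sqrt(2)))) = -3*(332 + (175 - 280*I*sqrt(2)))/(2*(90 - 56*I*sqrt(2))) = -3*(507 - 280*I*sqrt(2))/(2*(90 - 56*I*sqrt(2)))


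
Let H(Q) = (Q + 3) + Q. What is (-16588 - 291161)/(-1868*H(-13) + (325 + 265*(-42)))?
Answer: -307749/32159 ≈ -9.5696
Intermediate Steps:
H(Q) = 3 + 2*Q (H(Q) = (3 + Q) + Q = 3 + 2*Q)
(-16588 - 291161)/(-1868*H(-13) + (325 + 265*(-42))) = (-16588 - 291161)/(-1868*(3 + 2*(-13)) + (325 + 265*(-42))) = -307749/(-1868*(3 - 26) + (325 - 11130)) = -307749/(-1868*(-23) - 10805) = -307749/(42964 - 10805) = -307749/32159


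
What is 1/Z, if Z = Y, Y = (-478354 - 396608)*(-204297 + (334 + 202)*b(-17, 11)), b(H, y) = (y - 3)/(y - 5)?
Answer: 1/178126805538 ≈ 5.6140e-12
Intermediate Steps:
b(H, y) = (-3 + y)/(-5 + y)
Y = 178126805538 (Y = (-478354 - 396608)*(-204297 + (334 + 202)*((-3 + 11)/(-5 + 11))) = -874962*(-204297 + 536*(8/6)) = -874962*(-204297 + 536*((⅙)*8)) = -874962*(-204297 + 536*(4/3)) = -874962*(-204297 + 2144/3) = -874962*(-610747/3) = 178126805538)
Z = 178126805538
1/Z = 1/178126805538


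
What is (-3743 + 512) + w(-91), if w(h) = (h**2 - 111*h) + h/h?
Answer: 15152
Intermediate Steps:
w(h) = 1 + h**2 - 111*h (w(h) = (h**2 - 111*h) + 1 = 1 + h**2 - 111*h)
(-3743 + 512) + w(-91) = (-3743 + 512) + (1 + (-91)**2 - 111*(-91)) = -3231 + (1 + 8281 + 10101) = -3231 + 18383 = 15152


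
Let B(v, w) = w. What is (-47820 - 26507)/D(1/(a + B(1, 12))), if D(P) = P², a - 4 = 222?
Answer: -4210178588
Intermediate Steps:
a = 226 (a = 4 + 222 = 226)
(-47820 - 26507)/D(1/(a + B(1, 12))) = (-47820 - 26507)/((1/(226 + 12))²) = -74327/((1/238)²) = -74327/1/56644 = -74327*56644 = -4210178588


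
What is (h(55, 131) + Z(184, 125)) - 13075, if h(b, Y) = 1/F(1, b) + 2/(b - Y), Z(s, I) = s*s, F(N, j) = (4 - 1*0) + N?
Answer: 3948423/190 ≈ 20781.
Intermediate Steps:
F(N, j) = 4 + N (F(N, j) = (4 + 0) + N = 4 + N)
Z(s, I) = s²
h(b, Y) = ⅕ + 2/(b - Y) (h(b, Y) = 1/(4 + 1) + 2/(b - Y) = 1/5 + 2/(b - Y) = 1*(⅕) + 2/(b - Y) = ⅕ + 2/(b - Y))
(h(55, 131) + Z(184, 125)) - 13075 = ((-10 + 131 - 1*55)/(5*(131 - 1*55)) + 184²) - 13075 = ((-10 + 131 - 55)/(5*(131 - 55)) + 33856) - 13075 = ((⅕)*66/76 + 33856) - 13075 = ((⅕)*(1/76)*66 + 33856) - 13075 = (33/190 + 33856) - 13075 = 6432673/190 - 13075 = 3948423/190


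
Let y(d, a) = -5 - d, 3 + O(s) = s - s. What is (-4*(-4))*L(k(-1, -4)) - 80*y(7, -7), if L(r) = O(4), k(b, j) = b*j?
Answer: 912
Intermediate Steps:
O(s) = -3 (O(s) = -3 + (s - s) = -3 + 0 = -3)
L(r) = -3
(-4*(-4))*L(k(-1, -4)) - 80*y(7, -7) = -4*(-4)*(-3) - 80*(-5 - 1*7) = 16*(-3) - 80*(-5 - 7) = -48 - 80*(-12) = -48 + 960 = 912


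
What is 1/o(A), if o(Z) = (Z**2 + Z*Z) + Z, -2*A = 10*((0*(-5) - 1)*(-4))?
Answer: 1/780 ≈ 0.0012821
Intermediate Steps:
A = -20 (A = -5*(0*(-5) - 1)*(-4) = -5*(0 - 1)*(-4) = -5*(-1*(-4)) = -5*4 = -1/2*40 = -20)
o(Z) = Z + 2*Z**2 (o(Z) = (Z**2 + Z**2) + Z = 2*Z**2 + Z = Z + 2*Z**2)
1/o(A) = 1/(-20*(1 + 2*(-20))) = 1/(-20*(1 - 40)) = 1/(-20*(-39)) = 1/780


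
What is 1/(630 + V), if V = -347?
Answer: 1/283 ≈ 0.0035336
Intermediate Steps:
1/(630 + V) = 1/(630 - 347) = 1/283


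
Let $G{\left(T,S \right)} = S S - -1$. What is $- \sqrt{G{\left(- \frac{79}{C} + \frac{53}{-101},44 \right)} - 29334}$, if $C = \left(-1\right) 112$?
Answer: $- i \sqrt{27397} \approx - 165.52 i$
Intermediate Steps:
$C = -112$
$G{\left(T,S \right)} = 1 + S^{2}$ ($G{\left(T,S \right)} = S^{2} + \left(-2 + 3\right) = S^{2} + 1 = 1 + S^{2}$)
$- \sqrt{G{\left(- \frac{79}{C} + \frac{53}{-101},44 \right)} - 29334} = - \sqrt{\left(1 + 44^{2}\right) - 29334} = - \sqrt{\left(1 + 1936\right) - 29334} = - \sqrt{1937 - 29334} = - \sqrt{-27397} = - i \sqrt{27397}$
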